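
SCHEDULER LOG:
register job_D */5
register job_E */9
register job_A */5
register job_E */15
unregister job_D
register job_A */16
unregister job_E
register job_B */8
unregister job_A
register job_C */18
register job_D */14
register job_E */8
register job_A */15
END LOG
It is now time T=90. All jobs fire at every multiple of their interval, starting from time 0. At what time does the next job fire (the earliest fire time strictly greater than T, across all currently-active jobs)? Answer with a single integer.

Op 1: register job_D */5 -> active={job_D:*/5}
Op 2: register job_E */9 -> active={job_D:*/5, job_E:*/9}
Op 3: register job_A */5 -> active={job_A:*/5, job_D:*/5, job_E:*/9}
Op 4: register job_E */15 -> active={job_A:*/5, job_D:*/5, job_E:*/15}
Op 5: unregister job_D -> active={job_A:*/5, job_E:*/15}
Op 6: register job_A */16 -> active={job_A:*/16, job_E:*/15}
Op 7: unregister job_E -> active={job_A:*/16}
Op 8: register job_B */8 -> active={job_A:*/16, job_B:*/8}
Op 9: unregister job_A -> active={job_B:*/8}
Op 10: register job_C */18 -> active={job_B:*/8, job_C:*/18}
Op 11: register job_D */14 -> active={job_B:*/8, job_C:*/18, job_D:*/14}
Op 12: register job_E */8 -> active={job_B:*/8, job_C:*/18, job_D:*/14, job_E:*/8}
Op 13: register job_A */15 -> active={job_A:*/15, job_B:*/8, job_C:*/18, job_D:*/14, job_E:*/8}
  job_A: interval 15, next fire after T=90 is 105
  job_B: interval 8, next fire after T=90 is 96
  job_C: interval 18, next fire after T=90 is 108
  job_D: interval 14, next fire after T=90 is 98
  job_E: interval 8, next fire after T=90 is 96
Earliest fire time = 96 (job job_B)

Answer: 96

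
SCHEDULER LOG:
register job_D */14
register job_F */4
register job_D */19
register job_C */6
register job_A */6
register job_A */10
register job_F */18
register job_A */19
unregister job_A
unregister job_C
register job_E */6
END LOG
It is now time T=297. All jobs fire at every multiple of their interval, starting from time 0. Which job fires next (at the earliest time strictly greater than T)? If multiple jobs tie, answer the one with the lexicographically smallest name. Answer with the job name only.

Answer: job_E

Derivation:
Op 1: register job_D */14 -> active={job_D:*/14}
Op 2: register job_F */4 -> active={job_D:*/14, job_F:*/4}
Op 3: register job_D */19 -> active={job_D:*/19, job_F:*/4}
Op 4: register job_C */6 -> active={job_C:*/6, job_D:*/19, job_F:*/4}
Op 5: register job_A */6 -> active={job_A:*/6, job_C:*/6, job_D:*/19, job_F:*/4}
Op 6: register job_A */10 -> active={job_A:*/10, job_C:*/6, job_D:*/19, job_F:*/4}
Op 7: register job_F */18 -> active={job_A:*/10, job_C:*/6, job_D:*/19, job_F:*/18}
Op 8: register job_A */19 -> active={job_A:*/19, job_C:*/6, job_D:*/19, job_F:*/18}
Op 9: unregister job_A -> active={job_C:*/6, job_D:*/19, job_F:*/18}
Op 10: unregister job_C -> active={job_D:*/19, job_F:*/18}
Op 11: register job_E */6 -> active={job_D:*/19, job_E:*/6, job_F:*/18}
  job_D: interval 19, next fire after T=297 is 304
  job_E: interval 6, next fire after T=297 is 300
  job_F: interval 18, next fire after T=297 is 306
Earliest = 300, winner (lex tiebreak) = job_E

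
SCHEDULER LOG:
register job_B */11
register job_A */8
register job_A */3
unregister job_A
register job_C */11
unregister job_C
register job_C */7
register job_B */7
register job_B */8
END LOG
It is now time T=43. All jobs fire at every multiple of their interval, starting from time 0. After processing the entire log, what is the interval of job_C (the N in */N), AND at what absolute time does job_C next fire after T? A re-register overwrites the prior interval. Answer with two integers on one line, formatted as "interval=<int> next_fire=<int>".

Answer: interval=7 next_fire=49

Derivation:
Op 1: register job_B */11 -> active={job_B:*/11}
Op 2: register job_A */8 -> active={job_A:*/8, job_B:*/11}
Op 3: register job_A */3 -> active={job_A:*/3, job_B:*/11}
Op 4: unregister job_A -> active={job_B:*/11}
Op 5: register job_C */11 -> active={job_B:*/11, job_C:*/11}
Op 6: unregister job_C -> active={job_B:*/11}
Op 7: register job_C */7 -> active={job_B:*/11, job_C:*/7}
Op 8: register job_B */7 -> active={job_B:*/7, job_C:*/7}
Op 9: register job_B */8 -> active={job_B:*/8, job_C:*/7}
Final interval of job_C = 7
Next fire of job_C after T=43: (43//7+1)*7 = 49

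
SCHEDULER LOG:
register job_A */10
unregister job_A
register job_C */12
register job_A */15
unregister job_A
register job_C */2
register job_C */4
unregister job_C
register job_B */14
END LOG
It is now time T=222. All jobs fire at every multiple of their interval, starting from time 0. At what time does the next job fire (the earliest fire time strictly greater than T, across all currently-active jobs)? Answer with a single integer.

Answer: 224

Derivation:
Op 1: register job_A */10 -> active={job_A:*/10}
Op 2: unregister job_A -> active={}
Op 3: register job_C */12 -> active={job_C:*/12}
Op 4: register job_A */15 -> active={job_A:*/15, job_C:*/12}
Op 5: unregister job_A -> active={job_C:*/12}
Op 6: register job_C */2 -> active={job_C:*/2}
Op 7: register job_C */4 -> active={job_C:*/4}
Op 8: unregister job_C -> active={}
Op 9: register job_B */14 -> active={job_B:*/14}
  job_B: interval 14, next fire after T=222 is 224
Earliest fire time = 224 (job job_B)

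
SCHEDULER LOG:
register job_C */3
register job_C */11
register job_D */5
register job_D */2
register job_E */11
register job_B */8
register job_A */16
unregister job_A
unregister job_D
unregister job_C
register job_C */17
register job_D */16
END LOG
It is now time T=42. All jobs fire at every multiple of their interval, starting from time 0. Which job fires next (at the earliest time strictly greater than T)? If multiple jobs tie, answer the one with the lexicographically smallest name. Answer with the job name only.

Op 1: register job_C */3 -> active={job_C:*/3}
Op 2: register job_C */11 -> active={job_C:*/11}
Op 3: register job_D */5 -> active={job_C:*/11, job_D:*/5}
Op 4: register job_D */2 -> active={job_C:*/11, job_D:*/2}
Op 5: register job_E */11 -> active={job_C:*/11, job_D:*/2, job_E:*/11}
Op 6: register job_B */8 -> active={job_B:*/8, job_C:*/11, job_D:*/2, job_E:*/11}
Op 7: register job_A */16 -> active={job_A:*/16, job_B:*/8, job_C:*/11, job_D:*/2, job_E:*/11}
Op 8: unregister job_A -> active={job_B:*/8, job_C:*/11, job_D:*/2, job_E:*/11}
Op 9: unregister job_D -> active={job_B:*/8, job_C:*/11, job_E:*/11}
Op 10: unregister job_C -> active={job_B:*/8, job_E:*/11}
Op 11: register job_C */17 -> active={job_B:*/8, job_C:*/17, job_E:*/11}
Op 12: register job_D */16 -> active={job_B:*/8, job_C:*/17, job_D:*/16, job_E:*/11}
  job_B: interval 8, next fire after T=42 is 48
  job_C: interval 17, next fire after T=42 is 51
  job_D: interval 16, next fire after T=42 is 48
  job_E: interval 11, next fire after T=42 is 44
Earliest = 44, winner (lex tiebreak) = job_E

Answer: job_E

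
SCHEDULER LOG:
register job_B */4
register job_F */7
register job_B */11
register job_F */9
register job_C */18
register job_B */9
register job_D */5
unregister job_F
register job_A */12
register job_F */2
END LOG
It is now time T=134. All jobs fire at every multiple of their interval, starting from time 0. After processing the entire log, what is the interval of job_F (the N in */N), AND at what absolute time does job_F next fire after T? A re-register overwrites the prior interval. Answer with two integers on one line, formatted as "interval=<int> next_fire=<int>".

Answer: interval=2 next_fire=136

Derivation:
Op 1: register job_B */4 -> active={job_B:*/4}
Op 2: register job_F */7 -> active={job_B:*/4, job_F:*/7}
Op 3: register job_B */11 -> active={job_B:*/11, job_F:*/7}
Op 4: register job_F */9 -> active={job_B:*/11, job_F:*/9}
Op 5: register job_C */18 -> active={job_B:*/11, job_C:*/18, job_F:*/9}
Op 6: register job_B */9 -> active={job_B:*/9, job_C:*/18, job_F:*/9}
Op 7: register job_D */5 -> active={job_B:*/9, job_C:*/18, job_D:*/5, job_F:*/9}
Op 8: unregister job_F -> active={job_B:*/9, job_C:*/18, job_D:*/5}
Op 9: register job_A */12 -> active={job_A:*/12, job_B:*/9, job_C:*/18, job_D:*/5}
Op 10: register job_F */2 -> active={job_A:*/12, job_B:*/9, job_C:*/18, job_D:*/5, job_F:*/2}
Final interval of job_F = 2
Next fire of job_F after T=134: (134//2+1)*2 = 136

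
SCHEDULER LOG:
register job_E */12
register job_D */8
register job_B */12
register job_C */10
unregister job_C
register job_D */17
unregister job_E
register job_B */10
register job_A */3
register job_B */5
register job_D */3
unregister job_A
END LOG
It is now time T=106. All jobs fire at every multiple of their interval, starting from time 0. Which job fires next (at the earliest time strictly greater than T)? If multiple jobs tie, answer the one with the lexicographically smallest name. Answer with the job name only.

Op 1: register job_E */12 -> active={job_E:*/12}
Op 2: register job_D */8 -> active={job_D:*/8, job_E:*/12}
Op 3: register job_B */12 -> active={job_B:*/12, job_D:*/8, job_E:*/12}
Op 4: register job_C */10 -> active={job_B:*/12, job_C:*/10, job_D:*/8, job_E:*/12}
Op 5: unregister job_C -> active={job_B:*/12, job_D:*/8, job_E:*/12}
Op 6: register job_D */17 -> active={job_B:*/12, job_D:*/17, job_E:*/12}
Op 7: unregister job_E -> active={job_B:*/12, job_D:*/17}
Op 8: register job_B */10 -> active={job_B:*/10, job_D:*/17}
Op 9: register job_A */3 -> active={job_A:*/3, job_B:*/10, job_D:*/17}
Op 10: register job_B */5 -> active={job_A:*/3, job_B:*/5, job_D:*/17}
Op 11: register job_D */3 -> active={job_A:*/3, job_B:*/5, job_D:*/3}
Op 12: unregister job_A -> active={job_B:*/5, job_D:*/3}
  job_B: interval 5, next fire after T=106 is 110
  job_D: interval 3, next fire after T=106 is 108
Earliest = 108, winner (lex tiebreak) = job_D

Answer: job_D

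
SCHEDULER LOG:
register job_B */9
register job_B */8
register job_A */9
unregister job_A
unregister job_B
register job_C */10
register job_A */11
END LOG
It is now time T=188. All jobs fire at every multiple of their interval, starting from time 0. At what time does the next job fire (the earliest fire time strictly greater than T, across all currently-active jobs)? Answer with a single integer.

Op 1: register job_B */9 -> active={job_B:*/9}
Op 2: register job_B */8 -> active={job_B:*/8}
Op 3: register job_A */9 -> active={job_A:*/9, job_B:*/8}
Op 4: unregister job_A -> active={job_B:*/8}
Op 5: unregister job_B -> active={}
Op 6: register job_C */10 -> active={job_C:*/10}
Op 7: register job_A */11 -> active={job_A:*/11, job_C:*/10}
  job_A: interval 11, next fire after T=188 is 198
  job_C: interval 10, next fire after T=188 is 190
Earliest fire time = 190 (job job_C)

Answer: 190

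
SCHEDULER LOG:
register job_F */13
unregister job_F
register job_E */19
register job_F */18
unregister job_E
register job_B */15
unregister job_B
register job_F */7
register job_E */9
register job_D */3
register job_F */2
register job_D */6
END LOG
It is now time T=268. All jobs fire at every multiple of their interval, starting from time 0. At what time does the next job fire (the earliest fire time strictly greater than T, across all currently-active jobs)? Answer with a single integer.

Op 1: register job_F */13 -> active={job_F:*/13}
Op 2: unregister job_F -> active={}
Op 3: register job_E */19 -> active={job_E:*/19}
Op 4: register job_F */18 -> active={job_E:*/19, job_F:*/18}
Op 5: unregister job_E -> active={job_F:*/18}
Op 6: register job_B */15 -> active={job_B:*/15, job_F:*/18}
Op 7: unregister job_B -> active={job_F:*/18}
Op 8: register job_F */7 -> active={job_F:*/7}
Op 9: register job_E */9 -> active={job_E:*/9, job_F:*/7}
Op 10: register job_D */3 -> active={job_D:*/3, job_E:*/9, job_F:*/7}
Op 11: register job_F */2 -> active={job_D:*/3, job_E:*/9, job_F:*/2}
Op 12: register job_D */6 -> active={job_D:*/6, job_E:*/9, job_F:*/2}
  job_D: interval 6, next fire after T=268 is 270
  job_E: interval 9, next fire after T=268 is 270
  job_F: interval 2, next fire after T=268 is 270
Earliest fire time = 270 (job job_D)

Answer: 270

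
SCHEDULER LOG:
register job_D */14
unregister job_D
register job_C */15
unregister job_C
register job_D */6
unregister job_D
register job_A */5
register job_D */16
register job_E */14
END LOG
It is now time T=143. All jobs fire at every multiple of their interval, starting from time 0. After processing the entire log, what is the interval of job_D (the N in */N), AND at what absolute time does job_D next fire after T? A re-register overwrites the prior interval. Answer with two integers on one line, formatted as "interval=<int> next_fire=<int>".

Op 1: register job_D */14 -> active={job_D:*/14}
Op 2: unregister job_D -> active={}
Op 3: register job_C */15 -> active={job_C:*/15}
Op 4: unregister job_C -> active={}
Op 5: register job_D */6 -> active={job_D:*/6}
Op 6: unregister job_D -> active={}
Op 7: register job_A */5 -> active={job_A:*/5}
Op 8: register job_D */16 -> active={job_A:*/5, job_D:*/16}
Op 9: register job_E */14 -> active={job_A:*/5, job_D:*/16, job_E:*/14}
Final interval of job_D = 16
Next fire of job_D after T=143: (143//16+1)*16 = 144

Answer: interval=16 next_fire=144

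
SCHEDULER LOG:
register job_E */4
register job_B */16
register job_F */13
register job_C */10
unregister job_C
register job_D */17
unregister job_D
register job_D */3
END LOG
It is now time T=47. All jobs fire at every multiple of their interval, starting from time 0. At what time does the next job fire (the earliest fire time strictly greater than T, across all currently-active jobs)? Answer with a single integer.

Op 1: register job_E */4 -> active={job_E:*/4}
Op 2: register job_B */16 -> active={job_B:*/16, job_E:*/4}
Op 3: register job_F */13 -> active={job_B:*/16, job_E:*/4, job_F:*/13}
Op 4: register job_C */10 -> active={job_B:*/16, job_C:*/10, job_E:*/4, job_F:*/13}
Op 5: unregister job_C -> active={job_B:*/16, job_E:*/4, job_F:*/13}
Op 6: register job_D */17 -> active={job_B:*/16, job_D:*/17, job_E:*/4, job_F:*/13}
Op 7: unregister job_D -> active={job_B:*/16, job_E:*/4, job_F:*/13}
Op 8: register job_D */3 -> active={job_B:*/16, job_D:*/3, job_E:*/4, job_F:*/13}
  job_B: interval 16, next fire after T=47 is 48
  job_D: interval 3, next fire after T=47 is 48
  job_E: interval 4, next fire after T=47 is 48
  job_F: interval 13, next fire after T=47 is 52
Earliest fire time = 48 (job job_B)

Answer: 48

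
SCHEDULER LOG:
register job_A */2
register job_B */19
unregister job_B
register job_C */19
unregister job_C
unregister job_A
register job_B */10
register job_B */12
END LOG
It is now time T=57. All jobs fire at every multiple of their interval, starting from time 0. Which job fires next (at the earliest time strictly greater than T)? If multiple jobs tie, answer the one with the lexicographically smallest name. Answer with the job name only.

Answer: job_B

Derivation:
Op 1: register job_A */2 -> active={job_A:*/2}
Op 2: register job_B */19 -> active={job_A:*/2, job_B:*/19}
Op 3: unregister job_B -> active={job_A:*/2}
Op 4: register job_C */19 -> active={job_A:*/2, job_C:*/19}
Op 5: unregister job_C -> active={job_A:*/2}
Op 6: unregister job_A -> active={}
Op 7: register job_B */10 -> active={job_B:*/10}
Op 8: register job_B */12 -> active={job_B:*/12}
  job_B: interval 12, next fire after T=57 is 60
Earliest = 60, winner (lex tiebreak) = job_B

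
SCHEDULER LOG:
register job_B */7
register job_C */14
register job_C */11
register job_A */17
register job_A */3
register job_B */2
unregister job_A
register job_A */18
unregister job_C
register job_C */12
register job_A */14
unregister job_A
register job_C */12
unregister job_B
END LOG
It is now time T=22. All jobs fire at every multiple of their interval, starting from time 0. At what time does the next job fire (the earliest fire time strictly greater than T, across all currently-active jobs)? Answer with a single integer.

Answer: 24

Derivation:
Op 1: register job_B */7 -> active={job_B:*/7}
Op 2: register job_C */14 -> active={job_B:*/7, job_C:*/14}
Op 3: register job_C */11 -> active={job_B:*/7, job_C:*/11}
Op 4: register job_A */17 -> active={job_A:*/17, job_B:*/7, job_C:*/11}
Op 5: register job_A */3 -> active={job_A:*/3, job_B:*/7, job_C:*/11}
Op 6: register job_B */2 -> active={job_A:*/3, job_B:*/2, job_C:*/11}
Op 7: unregister job_A -> active={job_B:*/2, job_C:*/11}
Op 8: register job_A */18 -> active={job_A:*/18, job_B:*/2, job_C:*/11}
Op 9: unregister job_C -> active={job_A:*/18, job_B:*/2}
Op 10: register job_C */12 -> active={job_A:*/18, job_B:*/2, job_C:*/12}
Op 11: register job_A */14 -> active={job_A:*/14, job_B:*/2, job_C:*/12}
Op 12: unregister job_A -> active={job_B:*/2, job_C:*/12}
Op 13: register job_C */12 -> active={job_B:*/2, job_C:*/12}
Op 14: unregister job_B -> active={job_C:*/12}
  job_C: interval 12, next fire after T=22 is 24
Earliest fire time = 24 (job job_C)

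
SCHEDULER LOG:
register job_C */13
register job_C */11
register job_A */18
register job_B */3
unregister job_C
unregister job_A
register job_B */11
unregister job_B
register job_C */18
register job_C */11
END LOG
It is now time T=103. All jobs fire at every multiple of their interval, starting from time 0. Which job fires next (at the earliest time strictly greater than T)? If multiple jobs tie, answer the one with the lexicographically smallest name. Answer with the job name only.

Answer: job_C

Derivation:
Op 1: register job_C */13 -> active={job_C:*/13}
Op 2: register job_C */11 -> active={job_C:*/11}
Op 3: register job_A */18 -> active={job_A:*/18, job_C:*/11}
Op 4: register job_B */3 -> active={job_A:*/18, job_B:*/3, job_C:*/11}
Op 5: unregister job_C -> active={job_A:*/18, job_B:*/3}
Op 6: unregister job_A -> active={job_B:*/3}
Op 7: register job_B */11 -> active={job_B:*/11}
Op 8: unregister job_B -> active={}
Op 9: register job_C */18 -> active={job_C:*/18}
Op 10: register job_C */11 -> active={job_C:*/11}
  job_C: interval 11, next fire after T=103 is 110
Earliest = 110, winner (lex tiebreak) = job_C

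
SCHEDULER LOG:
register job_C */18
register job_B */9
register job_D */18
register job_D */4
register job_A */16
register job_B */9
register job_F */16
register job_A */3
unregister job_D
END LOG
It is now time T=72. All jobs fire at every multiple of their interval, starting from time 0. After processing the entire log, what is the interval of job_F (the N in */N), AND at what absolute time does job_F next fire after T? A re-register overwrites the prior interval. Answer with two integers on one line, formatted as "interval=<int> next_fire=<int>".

Answer: interval=16 next_fire=80

Derivation:
Op 1: register job_C */18 -> active={job_C:*/18}
Op 2: register job_B */9 -> active={job_B:*/9, job_C:*/18}
Op 3: register job_D */18 -> active={job_B:*/9, job_C:*/18, job_D:*/18}
Op 4: register job_D */4 -> active={job_B:*/9, job_C:*/18, job_D:*/4}
Op 5: register job_A */16 -> active={job_A:*/16, job_B:*/9, job_C:*/18, job_D:*/4}
Op 6: register job_B */9 -> active={job_A:*/16, job_B:*/9, job_C:*/18, job_D:*/4}
Op 7: register job_F */16 -> active={job_A:*/16, job_B:*/9, job_C:*/18, job_D:*/4, job_F:*/16}
Op 8: register job_A */3 -> active={job_A:*/3, job_B:*/9, job_C:*/18, job_D:*/4, job_F:*/16}
Op 9: unregister job_D -> active={job_A:*/3, job_B:*/9, job_C:*/18, job_F:*/16}
Final interval of job_F = 16
Next fire of job_F after T=72: (72//16+1)*16 = 80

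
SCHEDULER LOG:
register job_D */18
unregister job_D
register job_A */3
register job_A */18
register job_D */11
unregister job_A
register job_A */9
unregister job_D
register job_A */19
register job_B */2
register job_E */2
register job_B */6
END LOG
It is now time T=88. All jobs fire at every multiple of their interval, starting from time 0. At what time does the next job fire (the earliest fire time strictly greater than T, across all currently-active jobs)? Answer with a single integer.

Answer: 90

Derivation:
Op 1: register job_D */18 -> active={job_D:*/18}
Op 2: unregister job_D -> active={}
Op 3: register job_A */3 -> active={job_A:*/3}
Op 4: register job_A */18 -> active={job_A:*/18}
Op 5: register job_D */11 -> active={job_A:*/18, job_D:*/11}
Op 6: unregister job_A -> active={job_D:*/11}
Op 7: register job_A */9 -> active={job_A:*/9, job_D:*/11}
Op 8: unregister job_D -> active={job_A:*/9}
Op 9: register job_A */19 -> active={job_A:*/19}
Op 10: register job_B */2 -> active={job_A:*/19, job_B:*/2}
Op 11: register job_E */2 -> active={job_A:*/19, job_B:*/2, job_E:*/2}
Op 12: register job_B */6 -> active={job_A:*/19, job_B:*/6, job_E:*/2}
  job_A: interval 19, next fire after T=88 is 95
  job_B: interval 6, next fire after T=88 is 90
  job_E: interval 2, next fire after T=88 is 90
Earliest fire time = 90 (job job_B)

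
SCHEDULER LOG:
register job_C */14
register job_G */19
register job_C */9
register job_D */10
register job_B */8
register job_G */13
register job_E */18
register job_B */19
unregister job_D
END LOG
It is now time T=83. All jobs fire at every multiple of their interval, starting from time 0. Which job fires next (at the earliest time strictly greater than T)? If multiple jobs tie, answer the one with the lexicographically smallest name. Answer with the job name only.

Answer: job_C

Derivation:
Op 1: register job_C */14 -> active={job_C:*/14}
Op 2: register job_G */19 -> active={job_C:*/14, job_G:*/19}
Op 3: register job_C */9 -> active={job_C:*/9, job_G:*/19}
Op 4: register job_D */10 -> active={job_C:*/9, job_D:*/10, job_G:*/19}
Op 5: register job_B */8 -> active={job_B:*/8, job_C:*/9, job_D:*/10, job_G:*/19}
Op 6: register job_G */13 -> active={job_B:*/8, job_C:*/9, job_D:*/10, job_G:*/13}
Op 7: register job_E */18 -> active={job_B:*/8, job_C:*/9, job_D:*/10, job_E:*/18, job_G:*/13}
Op 8: register job_B */19 -> active={job_B:*/19, job_C:*/9, job_D:*/10, job_E:*/18, job_G:*/13}
Op 9: unregister job_D -> active={job_B:*/19, job_C:*/9, job_E:*/18, job_G:*/13}
  job_B: interval 19, next fire after T=83 is 95
  job_C: interval 9, next fire after T=83 is 90
  job_E: interval 18, next fire after T=83 is 90
  job_G: interval 13, next fire after T=83 is 91
Earliest = 90, winner (lex tiebreak) = job_C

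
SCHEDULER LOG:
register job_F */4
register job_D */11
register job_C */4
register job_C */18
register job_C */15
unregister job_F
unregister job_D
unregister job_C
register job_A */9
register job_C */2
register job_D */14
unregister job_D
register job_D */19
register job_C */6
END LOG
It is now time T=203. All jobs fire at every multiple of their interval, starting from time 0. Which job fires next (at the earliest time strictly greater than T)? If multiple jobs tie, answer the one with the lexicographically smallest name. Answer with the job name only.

Answer: job_C

Derivation:
Op 1: register job_F */4 -> active={job_F:*/4}
Op 2: register job_D */11 -> active={job_D:*/11, job_F:*/4}
Op 3: register job_C */4 -> active={job_C:*/4, job_D:*/11, job_F:*/4}
Op 4: register job_C */18 -> active={job_C:*/18, job_D:*/11, job_F:*/4}
Op 5: register job_C */15 -> active={job_C:*/15, job_D:*/11, job_F:*/4}
Op 6: unregister job_F -> active={job_C:*/15, job_D:*/11}
Op 7: unregister job_D -> active={job_C:*/15}
Op 8: unregister job_C -> active={}
Op 9: register job_A */9 -> active={job_A:*/9}
Op 10: register job_C */2 -> active={job_A:*/9, job_C:*/2}
Op 11: register job_D */14 -> active={job_A:*/9, job_C:*/2, job_D:*/14}
Op 12: unregister job_D -> active={job_A:*/9, job_C:*/2}
Op 13: register job_D */19 -> active={job_A:*/9, job_C:*/2, job_D:*/19}
Op 14: register job_C */6 -> active={job_A:*/9, job_C:*/6, job_D:*/19}
  job_A: interval 9, next fire after T=203 is 207
  job_C: interval 6, next fire after T=203 is 204
  job_D: interval 19, next fire after T=203 is 209
Earliest = 204, winner (lex tiebreak) = job_C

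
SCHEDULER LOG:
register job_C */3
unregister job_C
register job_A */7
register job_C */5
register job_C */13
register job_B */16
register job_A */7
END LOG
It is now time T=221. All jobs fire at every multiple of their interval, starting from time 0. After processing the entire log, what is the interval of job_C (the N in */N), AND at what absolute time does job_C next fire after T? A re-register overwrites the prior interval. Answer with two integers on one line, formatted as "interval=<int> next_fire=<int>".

Op 1: register job_C */3 -> active={job_C:*/3}
Op 2: unregister job_C -> active={}
Op 3: register job_A */7 -> active={job_A:*/7}
Op 4: register job_C */5 -> active={job_A:*/7, job_C:*/5}
Op 5: register job_C */13 -> active={job_A:*/7, job_C:*/13}
Op 6: register job_B */16 -> active={job_A:*/7, job_B:*/16, job_C:*/13}
Op 7: register job_A */7 -> active={job_A:*/7, job_B:*/16, job_C:*/13}
Final interval of job_C = 13
Next fire of job_C after T=221: (221//13+1)*13 = 234

Answer: interval=13 next_fire=234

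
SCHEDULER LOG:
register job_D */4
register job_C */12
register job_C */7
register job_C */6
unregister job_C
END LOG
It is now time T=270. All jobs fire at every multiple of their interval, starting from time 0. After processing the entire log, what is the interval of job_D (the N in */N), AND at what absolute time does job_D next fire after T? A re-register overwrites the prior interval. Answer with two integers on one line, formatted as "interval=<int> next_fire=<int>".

Op 1: register job_D */4 -> active={job_D:*/4}
Op 2: register job_C */12 -> active={job_C:*/12, job_D:*/4}
Op 3: register job_C */7 -> active={job_C:*/7, job_D:*/4}
Op 4: register job_C */6 -> active={job_C:*/6, job_D:*/4}
Op 5: unregister job_C -> active={job_D:*/4}
Final interval of job_D = 4
Next fire of job_D after T=270: (270//4+1)*4 = 272

Answer: interval=4 next_fire=272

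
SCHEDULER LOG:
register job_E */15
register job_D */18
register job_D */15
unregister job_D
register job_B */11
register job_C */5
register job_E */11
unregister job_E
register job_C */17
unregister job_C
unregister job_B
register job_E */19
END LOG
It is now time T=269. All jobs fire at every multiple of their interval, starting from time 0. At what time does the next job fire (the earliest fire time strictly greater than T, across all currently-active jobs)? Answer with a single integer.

Answer: 285

Derivation:
Op 1: register job_E */15 -> active={job_E:*/15}
Op 2: register job_D */18 -> active={job_D:*/18, job_E:*/15}
Op 3: register job_D */15 -> active={job_D:*/15, job_E:*/15}
Op 4: unregister job_D -> active={job_E:*/15}
Op 5: register job_B */11 -> active={job_B:*/11, job_E:*/15}
Op 6: register job_C */5 -> active={job_B:*/11, job_C:*/5, job_E:*/15}
Op 7: register job_E */11 -> active={job_B:*/11, job_C:*/5, job_E:*/11}
Op 8: unregister job_E -> active={job_B:*/11, job_C:*/5}
Op 9: register job_C */17 -> active={job_B:*/11, job_C:*/17}
Op 10: unregister job_C -> active={job_B:*/11}
Op 11: unregister job_B -> active={}
Op 12: register job_E */19 -> active={job_E:*/19}
  job_E: interval 19, next fire after T=269 is 285
Earliest fire time = 285 (job job_E)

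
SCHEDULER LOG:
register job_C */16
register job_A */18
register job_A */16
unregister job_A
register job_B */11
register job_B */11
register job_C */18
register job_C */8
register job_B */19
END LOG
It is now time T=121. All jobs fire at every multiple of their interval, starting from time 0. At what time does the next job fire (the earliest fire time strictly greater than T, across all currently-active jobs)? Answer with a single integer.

Op 1: register job_C */16 -> active={job_C:*/16}
Op 2: register job_A */18 -> active={job_A:*/18, job_C:*/16}
Op 3: register job_A */16 -> active={job_A:*/16, job_C:*/16}
Op 4: unregister job_A -> active={job_C:*/16}
Op 5: register job_B */11 -> active={job_B:*/11, job_C:*/16}
Op 6: register job_B */11 -> active={job_B:*/11, job_C:*/16}
Op 7: register job_C */18 -> active={job_B:*/11, job_C:*/18}
Op 8: register job_C */8 -> active={job_B:*/11, job_C:*/8}
Op 9: register job_B */19 -> active={job_B:*/19, job_C:*/8}
  job_B: interval 19, next fire after T=121 is 133
  job_C: interval 8, next fire after T=121 is 128
Earliest fire time = 128 (job job_C)

Answer: 128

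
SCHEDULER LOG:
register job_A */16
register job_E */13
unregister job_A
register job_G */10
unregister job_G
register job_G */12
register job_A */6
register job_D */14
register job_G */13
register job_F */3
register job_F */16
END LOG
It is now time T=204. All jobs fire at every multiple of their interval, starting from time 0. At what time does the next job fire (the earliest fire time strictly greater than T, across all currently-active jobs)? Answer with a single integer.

Op 1: register job_A */16 -> active={job_A:*/16}
Op 2: register job_E */13 -> active={job_A:*/16, job_E:*/13}
Op 3: unregister job_A -> active={job_E:*/13}
Op 4: register job_G */10 -> active={job_E:*/13, job_G:*/10}
Op 5: unregister job_G -> active={job_E:*/13}
Op 6: register job_G */12 -> active={job_E:*/13, job_G:*/12}
Op 7: register job_A */6 -> active={job_A:*/6, job_E:*/13, job_G:*/12}
Op 8: register job_D */14 -> active={job_A:*/6, job_D:*/14, job_E:*/13, job_G:*/12}
Op 9: register job_G */13 -> active={job_A:*/6, job_D:*/14, job_E:*/13, job_G:*/13}
Op 10: register job_F */3 -> active={job_A:*/6, job_D:*/14, job_E:*/13, job_F:*/3, job_G:*/13}
Op 11: register job_F */16 -> active={job_A:*/6, job_D:*/14, job_E:*/13, job_F:*/16, job_G:*/13}
  job_A: interval 6, next fire after T=204 is 210
  job_D: interval 14, next fire after T=204 is 210
  job_E: interval 13, next fire after T=204 is 208
  job_F: interval 16, next fire after T=204 is 208
  job_G: interval 13, next fire after T=204 is 208
Earliest fire time = 208 (job job_E)

Answer: 208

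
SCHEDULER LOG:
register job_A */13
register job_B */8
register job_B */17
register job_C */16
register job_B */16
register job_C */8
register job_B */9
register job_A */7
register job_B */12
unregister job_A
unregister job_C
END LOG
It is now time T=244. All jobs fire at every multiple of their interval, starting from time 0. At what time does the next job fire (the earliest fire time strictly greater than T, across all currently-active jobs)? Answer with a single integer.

Op 1: register job_A */13 -> active={job_A:*/13}
Op 2: register job_B */8 -> active={job_A:*/13, job_B:*/8}
Op 3: register job_B */17 -> active={job_A:*/13, job_B:*/17}
Op 4: register job_C */16 -> active={job_A:*/13, job_B:*/17, job_C:*/16}
Op 5: register job_B */16 -> active={job_A:*/13, job_B:*/16, job_C:*/16}
Op 6: register job_C */8 -> active={job_A:*/13, job_B:*/16, job_C:*/8}
Op 7: register job_B */9 -> active={job_A:*/13, job_B:*/9, job_C:*/8}
Op 8: register job_A */7 -> active={job_A:*/7, job_B:*/9, job_C:*/8}
Op 9: register job_B */12 -> active={job_A:*/7, job_B:*/12, job_C:*/8}
Op 10: unregister job_A -> active={job_B:*/12, job_C:*/8}
Op 11: unregister job_C -> active={job_B:*/12}
  job_B: interval 12, next fire after T=244 is 252
Earliest fire time = 252 (job job_B)

Answer: 252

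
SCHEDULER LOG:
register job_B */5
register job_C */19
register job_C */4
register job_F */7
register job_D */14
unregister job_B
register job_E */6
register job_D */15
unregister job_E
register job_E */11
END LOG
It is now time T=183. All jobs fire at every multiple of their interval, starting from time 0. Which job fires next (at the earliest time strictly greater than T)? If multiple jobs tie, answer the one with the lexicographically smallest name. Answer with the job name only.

Op 1: register job_B */5 -> active={job_B:*/5}
Op 2: register job_C */19 -> active={job_B:*/5, job_C:*/19}
Op 3: register job_C */4 -> active={job_B:*/5, job_C:*/4}
Op 4: register job_F */7 -> active={job_B:*/5, job_C:*/4, job_F:*/7}
Op 5: register job_D */14 -> active={job_B:*/5, job_C:*/4, job_D:*/14, job_F:*/7}
Op 6: unregister job_B -> active={job_C:*/4, job_D:*/14, job_F:*/7}
Op 7: register job_E */6 -> active={job_C:*/4, job_D:*/14, job_E:*/6, job_F:*/7}
Op 8: register job_D */15 -> active={job_C:*/4, job_D:*/15, job_E:*/6, job_F:*/7}
Op 9: unregister job_E -> active={job_C:*/4, job_D:*/15, job_F:*/7}
Op 10: register job_E */11 -> active={job_C:*/4, job_D:*/15, job_E:*/11, job_F:*/7}
  job_C: interval 4, next fire after T=183 is 184
  job_D: interval 15, next fire after T=183 is 195
  job_E: interval 11, next fire after T=183 is 187
  job_F: interval 7, next fire after T=183 is 189
Earliest = 184, winner (lex tiebreak) = job_C

Answer: job_C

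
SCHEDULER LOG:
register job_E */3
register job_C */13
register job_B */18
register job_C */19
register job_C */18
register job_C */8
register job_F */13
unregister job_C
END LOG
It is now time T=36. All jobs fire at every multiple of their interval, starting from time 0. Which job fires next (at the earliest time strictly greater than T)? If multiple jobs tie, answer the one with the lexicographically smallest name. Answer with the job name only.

Answer: job_E

Derivation:
Op 1: register job_E */3 -> active={job_E:*/3}
Op 2: register job_C */13 -> active={job_C:*/13, job_E:*/3}
Op 3: register job_B */18 -> active={job_B:*/18, job_C:*/13, job_E:*/3}
Op 4: register job_C */19 -> active={job_B:*/18, job_C:*/19, job_E:*/3}
Op 5: register job_C */18 -> active={job_B:*/18, job_C:*/18, job_E:*/3}
Op 6: register job_C */8 -> active={job_B:*/18, job_C:*/8, job_E:*/3}
Op 7: register job_F */13 -> active={job_B:*/18, job_C:*/8, job_E:*/3, job_F:*/13}
Op 8: unregister job_C -> active={job_B:*/18, job_E:*/3, job_F:*/13}
  job_B: interval 18, next fire after T=36 is 54
  job_E: interval 3, next fire after T=36 is 39
  job_F: interval 13, next fire after T=36 is 39
Earliest = 39, winner (lex tiebreak) = job_E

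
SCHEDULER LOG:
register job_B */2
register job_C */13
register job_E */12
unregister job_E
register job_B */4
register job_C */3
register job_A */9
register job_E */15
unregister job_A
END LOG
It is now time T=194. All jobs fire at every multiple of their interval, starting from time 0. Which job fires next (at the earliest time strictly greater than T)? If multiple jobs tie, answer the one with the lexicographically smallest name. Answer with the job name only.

Answer: job_C

Derivation:
Op 1: register job_B */2 -> active={job_B:*/2}
Op 2: register job_C */13 -> active={job_B:*/2, job_C:*/13}
Op 3: register job_E */12 -> active={job_B:*/2, job_C:*/13, job_E:*/12}
Op 4: unregister job_E -> active={job_B:*/2, job_C:*/13}
Op 5: register job_B */4 -> active={job_B:*/4, job_C:*/13}
Op 6: register job_C */3 -> active={job_B:*/4, job_C:*/3}
Op 7: register job_A */9 -> active={job_A:*/9, job_B:*/4, job_C:*/3}
Op 8: register job_E */15 -> active={job_A:*/9, job_B:*/4, job_C:*/3, job_E:*/15}
Op 9: unregister job_A -> active={job_B:*/4, job_C:*/3, job_E:*/15}
  job_B: interval 4, next fire after T=194 is 196
  job_C: interval 3, next fire after T=194 is 195
  job_E: interval 15, next fire after T=194 is 195
Earliest = 195, winner (lex tiebreak) = job_C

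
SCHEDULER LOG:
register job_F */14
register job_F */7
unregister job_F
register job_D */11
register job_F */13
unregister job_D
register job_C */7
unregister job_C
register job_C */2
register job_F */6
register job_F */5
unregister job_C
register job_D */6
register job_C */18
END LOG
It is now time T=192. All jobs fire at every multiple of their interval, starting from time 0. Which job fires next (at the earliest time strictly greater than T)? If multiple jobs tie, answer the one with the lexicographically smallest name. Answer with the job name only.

Op 1: register job_F */14 -> active={job_F:*/14}
Op 2: register job_F */7 -> active={job_F:*/7}
Op 3: unregister job_F -> active={}
Op 4: register job_D */11 -> active={job_D:*/11}
Op 5: register job_F */13 -> active={job_D:*/11, job_F:*/13}
Op 6: unregister job_D -> active={job_F:*/13}
Op 7: register job_C */7 -> active={job_C:*/7, job_F:*/13}
Op 8: unregister job_C -> active={job_F:*/13}
Op 9: register job_C */2 -> active={job_C:*/2, job_F:*/13}
Op 10: register job_F */6 -> active={job_C:*/2, job_F:*/6}
Op 11: register job_F */5 -> active={job_C:*/2, job_F:*/5}
Op 12: unregister job_C -> active={job_F:*/5}
Op 13: register job_D */6 -> active={job_D:*/6, job_F:*/5}
Op 14: register job_C */18 -> active={job_C:*/18, job_D:*/6, job_F:*/5}
  job_C: interval 18, next fire after T=192 is 198
  job_D: interval 6, next fire after T=192 is 198
  job_F: interval 5, next fire after T=192 is 195
Earliest = 195, winner (lex tiebreak) = job_F

Answer: job_F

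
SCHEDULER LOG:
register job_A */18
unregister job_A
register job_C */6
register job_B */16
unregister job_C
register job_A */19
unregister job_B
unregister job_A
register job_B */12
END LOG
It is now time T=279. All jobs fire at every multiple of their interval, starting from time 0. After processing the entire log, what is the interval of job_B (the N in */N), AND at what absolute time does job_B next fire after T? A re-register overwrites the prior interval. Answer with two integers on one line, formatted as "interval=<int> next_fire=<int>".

Answer: interval=12 next_fire=288

Derivation:
Op 1: register job_A */18 -> active={job_A:*/18}
Op 2: unregister job_A -> active={}
Op 3: register job_C */6 -> active={job_C:*/6}
Op 4: register job_B */16 -> active={job_B:*/16, job_C:*/6}
Op 5: unregister job_C -> active={job_B:*/16}
Op 6: register job_A */19 -> active={job_A:*/19, job_B:*/16}
Op 7: unregister job_B -> active={job_A:*/19}
Op 8: unregister job_A -> active={}
Op 9: register job_B */12 -> active={job_B:*/12}
Final interval of job_B = 12
Next fire of job_B after T=279: (279//12+1)*12 = 288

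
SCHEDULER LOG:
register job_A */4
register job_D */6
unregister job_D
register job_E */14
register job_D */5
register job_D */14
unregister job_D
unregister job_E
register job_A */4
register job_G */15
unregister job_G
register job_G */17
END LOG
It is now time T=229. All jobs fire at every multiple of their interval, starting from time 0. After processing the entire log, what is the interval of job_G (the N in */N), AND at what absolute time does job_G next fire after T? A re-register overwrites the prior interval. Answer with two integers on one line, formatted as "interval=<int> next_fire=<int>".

Op 1: register job_A */4 -> active={job_A:*/4}
Op 2: register job_D */6 -> active={job_A:*/4, job_D:*/6}
Op 3: unregister job_D -> active={job_A:*/4}
Op 4: register job_E */14 -> active={job_A:*/4, job_E:*/14}
Op 5: register job_D */5 -> active={job_A:*/4, job_D:*/5, job_E:*/14}
Op 6: register job_D */14 -> active={job_A:*/4, job_D:*/14, job_E:*/14}
Op 7: unregister job_D -> active={job_A:*/4, job_E:*/14}
Op 8: unregister job_E -> active={job_A:*/4}
Op 9: register job_A */4 -> active={job_A:*/4}
Op 10: register job_G */15 -> active={job_A:*/4, job_G:*/15}
Op 11: unregister job_G -> active={job_A:*/4}
Op 12: register job_G */17 -> active={job_A:*/4, job_G:*/17}
Final interval of job_G = 17
Next fire of job_G after T=229: (229//17+1)*17 = 238

Answer: interval=17 next_fire=238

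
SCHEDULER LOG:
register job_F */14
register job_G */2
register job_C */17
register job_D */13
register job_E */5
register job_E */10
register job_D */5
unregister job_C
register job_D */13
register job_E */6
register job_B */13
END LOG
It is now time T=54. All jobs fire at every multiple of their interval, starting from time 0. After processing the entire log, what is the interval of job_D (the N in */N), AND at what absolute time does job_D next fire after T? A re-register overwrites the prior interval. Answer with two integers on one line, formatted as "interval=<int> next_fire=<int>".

Answer: interval=13 next_fire=65

Derivation:
Op 1: register job_F */14 -> active={job_F:*/14}
Op 2: register job_G */2 -> active={job_F:*/14, job_G:*/2}
Op 3: register job_C */17 -> active={job_C:*/17, job_F:*/14, job_G:*/2}
Op 4: register job_D */13 -> active={job_C:*/17, job_D:*/13, job_F:*/14, job_G:*/2}
Op 5: register job_E */5 -> active={job_C:*/17, job_D:*/13, job_E:*/5, job_F:*/14, job_G:*/2}
Op 6: register job_E */10 -> active={job_C:*/17, job_D:*/13, job_E:*/10, job_F:*/14, job_G:*/2}
Op 7: register job_D */5 -> active={job_C:*/17, job_D:*/5, job_E:*/10, job_F:*/14, job_G:*/2}
Op 8: unregister job_C -> active={job_D:*/5, job_E:*/10, job_F:*/14, job_G:*/2}
Op 9: register job_D */13 -> active={job_D:*/13, job_E:*/10, job_F:*/14, job_G:*/2}
Op 10: register job_E */6 -> active={job_D:*/13, job_E:*/6, job_F:*/14, job_G:*/2}
Op 11: register job_B */13 -> active={job_B:*/13, job_D:*/13, job_E:*/6, job_F:*/14, job_G:*/2}
Final interval of job_D = 13
Next fire of job_D after T=54: (54//13+1)*13 = 65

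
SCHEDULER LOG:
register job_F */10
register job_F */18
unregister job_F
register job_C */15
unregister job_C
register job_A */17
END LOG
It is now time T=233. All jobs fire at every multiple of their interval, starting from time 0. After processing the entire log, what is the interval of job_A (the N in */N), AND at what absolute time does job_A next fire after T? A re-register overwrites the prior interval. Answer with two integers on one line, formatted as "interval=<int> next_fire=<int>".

Op 1: register job_F */10 -> active={job_F:*/10}
Op 2: register job_F */18 -> active={job_F:*/18}
Op 3: unregister job_F -> active={}
Op 4: register job_C */15 -> active={job_C:*/15}
Op 5: unregister job_C -> active={}
Op 6: register job_A */17 -> active={job_A:*/17}
Final interval of job_A = 17
Next fire of job_A after T=233: (233//17+1)*17 = 238

Answer: interval=17 next_fire=238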